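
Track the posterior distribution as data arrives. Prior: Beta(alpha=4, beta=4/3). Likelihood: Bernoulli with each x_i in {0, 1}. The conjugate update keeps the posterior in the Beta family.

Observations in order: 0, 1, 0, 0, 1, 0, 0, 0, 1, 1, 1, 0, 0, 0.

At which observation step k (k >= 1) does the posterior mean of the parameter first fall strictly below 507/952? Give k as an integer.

obs 1: x=0 → posterior Beta(4, 7/3)
obs 2: x=1 → posterior Beta(5, 7/3)
obs 3: x=0 → posterior Beta(5, 10/3)
obs 4: x=0 → posterior Beta(5, 13/3)
obs 5: x=1 → posterior Beta(6, 13/3)
obs 6: x=0 → posterior Beta(6, 16/3)
obs 7: x=0 → posterior Beta(6, 19/3)
obs 8: x=0 → posterior Beta(6, 22/3)
obs 9: x=1 → posterior Beta(7, 22/3)
obs 10: x=1 → posterior Beta(8, 22/3)
obs 11: x=1 → posterior Beta(9, 22/3)
obs 12: x=0 → posterior Beta(9, 25/3)
obs 13: x=0 → posterior Beta(9, 28/3)
obs 14: x=0 → posterior Beta(9, 31/3)

k = 6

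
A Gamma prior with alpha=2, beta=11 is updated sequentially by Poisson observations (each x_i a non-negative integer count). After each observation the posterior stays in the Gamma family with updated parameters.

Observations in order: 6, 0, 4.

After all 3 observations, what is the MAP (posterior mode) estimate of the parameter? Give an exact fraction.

11/14

obs 1: x=6 → posterior Gamma(8, 12)
obs 2: x=0 → posterior Gamma(8, 13)
obs 3: x=4 → posterior Gamma(12, 14)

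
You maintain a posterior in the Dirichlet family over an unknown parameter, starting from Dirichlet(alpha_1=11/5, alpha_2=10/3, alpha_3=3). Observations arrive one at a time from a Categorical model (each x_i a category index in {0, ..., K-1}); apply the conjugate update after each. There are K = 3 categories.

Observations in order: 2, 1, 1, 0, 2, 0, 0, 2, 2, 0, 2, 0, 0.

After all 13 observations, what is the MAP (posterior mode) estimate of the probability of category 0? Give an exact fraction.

54/139

obs 1: x=2 → posterior Dirichlet(11/5, 10/3, 4)
obs 2: x=1 → posterior Dirichlet(11/5, 13/3, 4)
obs 3: x=1 → posterior Dirichlet(11/5, 16/3, 4)
obs 4: x=0 → posterior Dirichlet(16/5, 16/3, 4)
obs 5: x=2 → posterior Dirichlet(16/5, 16/3, 5)
obs 6: x=0 → posterior Dirichlet(21/5, 16/3, 5)
obs 7: x=0 → posterior Dirichlet(26/5, 16/3, 5)
obs 8: x=2 → posterior Dirichlet(26/5, 16/3, 6)
obs 9: x=2 → posterior Dirichlet(26/5, 16/3, 7)
obs 10: x=0 → posterior Dirichlet(31/5, 16/3, 7)
obs 11: x=2 → posterior Dirichlet(31/5, 16/3, 8)
obs 12: x=0 → posterior Dirichlet(36/5, 16/3, 8)
obs 13: x=0 → posterior Dirichlet(41/5, 16/3, 8)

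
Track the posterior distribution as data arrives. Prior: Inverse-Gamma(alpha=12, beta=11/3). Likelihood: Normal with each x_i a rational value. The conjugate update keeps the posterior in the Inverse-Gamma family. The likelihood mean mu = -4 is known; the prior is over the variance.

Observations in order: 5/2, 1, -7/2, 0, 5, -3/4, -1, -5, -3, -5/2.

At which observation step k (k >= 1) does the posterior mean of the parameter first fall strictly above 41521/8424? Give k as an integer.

k = 5

obs 1: x=5/2 → posterior Inverse-Gamma(25/2, 595/24)
obs 2: x=1 → posterior Inverse-Gamma(13, 895/24)
obs 3: x=-7/2 → posterior Inverse-Gamma(27/2, 449/12)
obs 4: x=0 → posterior Inverse-Gamma(14, 545/12)
obs 5: x=5 → posterior Inverse-Gamma(29/2, 1031/12)
obs 6: x=-3/4 → posterior Inverse-Gamma(15, 8755/96)
obs 7: x=-1 → posterior Inverse-Gamma(31/2, 9187/96)
obs 8: x=-5 → posterior Inverse-Gamma(16, 9235/96)
obs 9: x=-3 → posterior Inverse-Gamma(33/2, 9283/96)
obs 10: x=-5/2 → posterior Inverse-Gamma(17, 9391/96)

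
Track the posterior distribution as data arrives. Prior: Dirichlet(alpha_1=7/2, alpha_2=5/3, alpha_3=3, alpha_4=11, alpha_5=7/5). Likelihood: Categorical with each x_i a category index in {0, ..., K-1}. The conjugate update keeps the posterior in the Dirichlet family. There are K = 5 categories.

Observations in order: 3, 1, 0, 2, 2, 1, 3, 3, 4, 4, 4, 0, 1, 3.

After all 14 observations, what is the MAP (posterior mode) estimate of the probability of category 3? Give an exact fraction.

obs 1: x=3 → posterior Dirichlet(7/2, 5/3, 3, 12, 7/5)
obs 2: x=1 → posterior Dirichlet(7/2, 8/3, 3, 12, 7/5)
obs 3: x=0 → posterior Dirichlet(9/2, 8/3, 3, 12, 7/5)
obs 4: x=2 → posterior Dirichlet(9/2, 8/3, 4, 12, 7/5)
obs 5: x=2 → posterior Dirichlet(9/2, 8/3, 5, 12, 7/5)
obs 6: x=1 → posterior Dirichlet(9/2, 11/3, 5, 12, 7/5)
obs 7: x=3 → posterior Dirichlet(9/2, 11/3, 5, 13, 7/5)
obs 8: x=3 → posterior Dirichlet(9/2, 11/3, 5, 14, 7/5)
obs 9: x=4 → posterior Dirichlet(9/2, 11/3, 5, 14, 12/5)
obs 10: x=4 → posterior Dirichlet(9/2, 11/3, 5, 14, 17/5)
obs 11: x=4 → posterior Dirichlet(9/2, 11/3, 5, 14, 22/5)
obs 12: x=0 → posterior Dirichlet(11/2, 11/3, 5, 14, 22/5)
obs 13: x=1 → posterior Dirichlet(11/2, 14/3, 5, 14, 22/5)
obs 14: x=3 → posterior Dirichlet(11/2, 14/3, 5, 15, 22/5)

420/887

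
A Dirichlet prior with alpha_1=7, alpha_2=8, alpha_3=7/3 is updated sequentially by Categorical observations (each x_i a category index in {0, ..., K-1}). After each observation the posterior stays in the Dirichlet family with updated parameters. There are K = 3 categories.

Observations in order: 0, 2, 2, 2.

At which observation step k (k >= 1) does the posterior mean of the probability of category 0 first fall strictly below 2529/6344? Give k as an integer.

obs 1: x=0 → posterior Dirichlet(8, 8, 7/3)
obs 2: x=2 → posterior Dirichlet(8, 8, 10/3)
obs 3: x=2 → posterior Dirichlet(8, 8, 13/3)
obs 4: x=2 → posterior Dirichlet(8, 8, 16/3)

k = 3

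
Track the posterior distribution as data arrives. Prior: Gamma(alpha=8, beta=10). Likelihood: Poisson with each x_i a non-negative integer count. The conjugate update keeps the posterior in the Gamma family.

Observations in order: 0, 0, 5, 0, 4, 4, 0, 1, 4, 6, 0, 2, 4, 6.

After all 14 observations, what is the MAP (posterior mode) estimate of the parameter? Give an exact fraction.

obs 1: x=0 → posterior Gamma(8, 11)
obs 2: x=0 → posterior Gamma(8, 12)
obs 3: x=5 → posterior Gamma(13, 13)
obs 4: x=0 → posterior Gamma(13, 14)
obs 5: x=4 → posterior Gamma(17, 15)
obs 6: x=4 → posterior Gamma(21, 16)
obs 7: x=0 → posterior Gamma(21, 17)
obs 8: x=1 → posterior Gamma(22, 18)
obs 9: x=4 → posterior Gamma(26, 19)
obs 10: x=6 → posterior Gamma(32, 20)
obs 11: x=0 → posterior Gamma(32, 21)
obs 12: x=2 → posterior Gamma(34, 22)
obs 13: x=4 → posterior Gamma(38, 23)
obs 14: x=6 → posterior Gamma(44, 24)

43/24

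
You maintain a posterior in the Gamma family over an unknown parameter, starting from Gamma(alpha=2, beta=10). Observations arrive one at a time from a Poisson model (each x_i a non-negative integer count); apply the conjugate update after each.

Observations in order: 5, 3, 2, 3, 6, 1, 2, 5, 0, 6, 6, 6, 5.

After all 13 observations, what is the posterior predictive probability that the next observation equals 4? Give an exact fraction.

2445847552281490268938872084516934228371373319103323110343595884085650632295/21756399575117936353578417981084416957607958166010663663297706440140903153664

obs 1: x=5 → posterior Gamma(7, 11)
obs 2: x=3 → posterior Gamma(10, 12)
obs 3: x=2 → posterior Gamma(12, 13)
obs 4: x=3 → posterior Gamma(15, 14)
obs 5: x=6 → posterior Gamma(21, 15)
obs 6: x=1 → posterior Gamma(22, 16)
obs 7: x=2 → posterior Gamma(24, 17)
obs 8: x=5 → posterior Gamma(29, 18)
obs 9: x=0 → posterior Gamma(29, 19)
obs 10: x=6 → posterior Gamma(35, 20)
obs 11: x=6 → posterior Gamma(41, 21)
obs 12: x=6 → posterior Gamma(47, 22)
obs 13: x=5 → posterior Gamma(52, 23)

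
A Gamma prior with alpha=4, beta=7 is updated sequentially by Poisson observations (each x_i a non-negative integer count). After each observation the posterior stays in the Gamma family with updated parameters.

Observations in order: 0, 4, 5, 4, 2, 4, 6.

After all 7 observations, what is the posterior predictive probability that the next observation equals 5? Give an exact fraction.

136758836893364093787185667030969745408/3235799124554918962530791759490966796875

obs 1: x=0 → posterior Gamma(4, 8)
obs 2: x=4 → posterior Gamma(8, 9)
obs 3: x=5 → posterior Gamma(13, 10)
obs 4: x=4 → posterior Gamma(17, 11)
obs 5: x=2 → posterior Gamma(19, 12)
obs 6: x=4 → posterior Gamma(23, 13)
obs 7: x=6 → posterior Gamma(29, 14)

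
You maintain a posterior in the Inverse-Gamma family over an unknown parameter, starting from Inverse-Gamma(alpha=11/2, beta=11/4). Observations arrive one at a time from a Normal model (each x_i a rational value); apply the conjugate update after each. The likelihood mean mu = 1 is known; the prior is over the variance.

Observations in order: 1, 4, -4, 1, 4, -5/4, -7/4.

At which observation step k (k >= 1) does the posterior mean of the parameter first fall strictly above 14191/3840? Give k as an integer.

obs 1: x=1 → posterior Inverse-Gamma(6, 11/4)
obs 2: x=4 → posterior Inverse-Gamma(13/2, 29/4)
obs 3: x=-4 → posterior Inverse-Gamma(7, 79/4)
obs 4: x=1 → posterior Inverse-Gamma(15/2, 79/4)
obs 5: x=4 → posterior Inverse-Gamma(8, 97/4)
obs 6: x=-5/4 → posterior Inverse-Gamma(17/2, 857/32)
obs 7: x=-7/4 → posterior Inverse-Gamma(9, 489/16)

k = 7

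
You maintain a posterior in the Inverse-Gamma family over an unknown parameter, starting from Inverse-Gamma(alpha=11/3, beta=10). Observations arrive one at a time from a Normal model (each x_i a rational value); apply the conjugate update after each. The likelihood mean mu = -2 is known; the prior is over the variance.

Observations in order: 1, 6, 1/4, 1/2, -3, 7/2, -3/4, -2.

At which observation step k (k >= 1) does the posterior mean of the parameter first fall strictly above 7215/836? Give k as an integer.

k = 2

obs 1: x=1 → posterior Inverse-Gamma(25/6, 29/2)
obs 2: x=6 → posterior Inverse-Gamma(14/3, 93/2)
obs 3: x=1/4 → posterior Inverse-Gamma(31/6, 1569/32)
obs 4: x=1/2 → posterior Inverse-Gamma(17/3, 1669/32)
obs 5: x=-3 → posterior Inverse-Gamma(37/6, 1685/32)
obs 6: x=7/2 → posterior Inverse-Gamma(20/3, 2169/32)
obs 7: x=-3/4 → posterior Inverse-Gamma(43/6, 1097/16)
obs 8: x=-2 → posterior Inverse-Gamma(23/3, 1097/16)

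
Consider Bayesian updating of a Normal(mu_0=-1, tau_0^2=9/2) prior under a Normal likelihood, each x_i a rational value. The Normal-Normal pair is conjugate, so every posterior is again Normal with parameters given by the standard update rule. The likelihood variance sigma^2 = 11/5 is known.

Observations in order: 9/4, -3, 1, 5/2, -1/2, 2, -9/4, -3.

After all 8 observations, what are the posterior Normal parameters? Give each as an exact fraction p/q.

obs 1: x=9/4 → posterior Normal(317/268, 99/67)
obs 2: x=-3 → posterior Normal(-223/448, 99/112)
obs 3: x=1 → posterior Normal(-43/628, 99/157)
obs 4: x=5/2 → posterior Normal(407/808, 99/202)
obs 5: x=-1/2 → posterior Normal(317/988, 99/247)
obs 6: x=2 → posterior Normal(677/1168, 99/292)
obs 7: x=-9/4 → posterior Normal(68/337, 99/337)
obs 8: x=-3 → posterior Normal(-67/382, 99/382)

mu_0=-67/382, tau_0^2=99/382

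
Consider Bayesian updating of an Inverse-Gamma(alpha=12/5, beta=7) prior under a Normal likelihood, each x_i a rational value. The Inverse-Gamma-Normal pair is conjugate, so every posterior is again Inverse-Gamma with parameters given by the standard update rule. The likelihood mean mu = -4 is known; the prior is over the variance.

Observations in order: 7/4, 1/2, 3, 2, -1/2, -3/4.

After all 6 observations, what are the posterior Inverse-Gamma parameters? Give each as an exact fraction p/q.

alpha=27/5, beta=1401/16

obs 1: x=7/4 → posterior Inverse-Gamma(29/10, 753/32)
obs 2: x=1/2 → posterior Inverse-Gamma(17/5, 1077/32)
obs 3: x=3 → posterior Inverse-Gamma(39/10, 1861/32)
obs 4: x=2 → posterior Inverse-Gamma(22/5, 2437/32)
obs 5: x=-1/2 → posterior Inverse-Gamma(49/10, 2633/32)
obs 6: x=-3/4 → posterior Inverse-Gamma(27/5, 1401/16)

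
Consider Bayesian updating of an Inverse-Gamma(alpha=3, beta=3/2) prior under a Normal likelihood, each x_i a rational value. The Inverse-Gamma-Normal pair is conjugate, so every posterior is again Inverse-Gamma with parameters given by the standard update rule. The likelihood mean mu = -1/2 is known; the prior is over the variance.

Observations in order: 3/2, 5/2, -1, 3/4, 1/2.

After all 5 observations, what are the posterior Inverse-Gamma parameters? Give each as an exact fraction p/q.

alpha=11/2, beta=301/32

obs 1: x=3/2 → posterior Inverse-Gamma(7/2, 7/2)
obs 2: x=5/2 → posterior Inverse-Gamma(4, 8)
obs 3: x=-1 → posterior Inverse-Gamma(9/2, 65/8)
obs 4: x=3/4 → posterior Inverse-Gamma(5, 285/32)
obs 5: x=1/2 → posterior Inverse-Gamma(11/2, 301/32)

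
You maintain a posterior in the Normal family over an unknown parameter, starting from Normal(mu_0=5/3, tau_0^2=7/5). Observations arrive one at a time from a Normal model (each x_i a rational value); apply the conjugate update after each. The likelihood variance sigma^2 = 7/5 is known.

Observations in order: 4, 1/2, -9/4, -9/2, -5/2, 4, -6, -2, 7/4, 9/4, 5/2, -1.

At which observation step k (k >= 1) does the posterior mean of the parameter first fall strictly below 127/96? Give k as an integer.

k = 3

obs 1: x=4 → posterior Normal(17/6, 7/10)
obs 2: x=1/2 → posterior Normal(37/18, 7/15)
obs 3: x=-9/4 → posterior Normal(47/48, 7/20)
obs 4: x=-9/2 → posterior Normal(-7/60, 7/25)
obs 5: x=-5/2 → posterior Normal(-37/72, 7/30)
obs 6: x=4 → posterior Normal(11/84, 1/5)
obs 7: x=-6 → posterior Normal(-61/96, 7/40)
obs 8: x=-2 → posterior Normal(-85/108, 7/45)
obs 9: x=7/4 → posterior Normal(-8/15, 7/50)
obs 10: x=9/4 → posterior Normal(-37/132, 7/55)
obs 11: x=5/2 → posterior Normal(-7/144, 7/60)
obs 12: x=-1 → posterior Normal(-19/156, 7/65)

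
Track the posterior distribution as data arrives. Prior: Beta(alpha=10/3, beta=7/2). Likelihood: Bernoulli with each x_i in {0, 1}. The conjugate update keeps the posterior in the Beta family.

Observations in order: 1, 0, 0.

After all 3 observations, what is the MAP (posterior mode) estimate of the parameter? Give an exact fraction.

obs 1: x=1 → posterior Beta(13/3, 7/2)
obs 2: x=0 → posterior Beta(13/3, 9/2)
obs 3: x=0 → posterior Beta(13/3, 11/2)

20/47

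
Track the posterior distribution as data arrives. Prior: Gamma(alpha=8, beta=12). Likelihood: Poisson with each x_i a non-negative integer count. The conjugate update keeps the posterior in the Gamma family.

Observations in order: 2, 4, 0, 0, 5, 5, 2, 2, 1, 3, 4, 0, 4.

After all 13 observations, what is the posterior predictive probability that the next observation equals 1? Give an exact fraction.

413590306276513837435704346034981426782906055450439453125/1290676134766316982322165261144528426854511239815571177472

obs 1: x=2 → posterior Gamma(10, 13)
obs 2: x=4 → posterior Gamma(14, 14)
obs 3: x=0 → posterior Gamma(14, 15)
obs 4: x=0 → posterior Gamma(14, 16)
obs 5: x=5 → posterior Gamma(19, 17)
obs 6: x=5 → posterior Gamma(24, 18)
obs 7: x=2 → posterior Gamma(26, 19)
obs 8: x=2 → posterior Gamma(28, 20)
obs 9: x=1 → posterior Gamma(29, 21)
obs 10: x=3 → posterior Gamma(32, 22)
obs 11: x=4 → posterior Gamma(36, 23)
obs 12: x=0 → posterior Gamma(36, 24)
obs 13: x=4 → posterior Gamma(40, 25)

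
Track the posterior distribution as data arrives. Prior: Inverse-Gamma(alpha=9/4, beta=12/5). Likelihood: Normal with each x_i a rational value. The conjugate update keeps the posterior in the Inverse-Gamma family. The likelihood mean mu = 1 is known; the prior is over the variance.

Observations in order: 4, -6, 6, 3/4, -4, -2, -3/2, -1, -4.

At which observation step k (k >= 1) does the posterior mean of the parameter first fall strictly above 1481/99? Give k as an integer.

obs 1: x=4 → posterior Inverse-Gamma(11/4, 69/10)
obs 2: x=-6 → posterior Inverse-Gamma(13/4, 157/5)
obs 3: x=6 → posterior Inverse-Gamma(15/4, 439/10)
obs 4: x=3/4 → posterior Inverse-Gamma(17/4, 7029/160)
obs 5: x=-4 → posterior Inverse-Gamma(19/4, 9029/160)
obs 6: x=-2 → posterior Inverse-Gamma(21/4, 9749/160)
obs 7: x=-3/2 → posterior Inverse-Gamma(23/4, 10249/160)
obs 8: x=-1 → posterior Inverse-Gamma(25/4, 10569/160)
obs 9: x=-4 → posterior Inverse-Gamma(27/4, 12569/160)

k = 3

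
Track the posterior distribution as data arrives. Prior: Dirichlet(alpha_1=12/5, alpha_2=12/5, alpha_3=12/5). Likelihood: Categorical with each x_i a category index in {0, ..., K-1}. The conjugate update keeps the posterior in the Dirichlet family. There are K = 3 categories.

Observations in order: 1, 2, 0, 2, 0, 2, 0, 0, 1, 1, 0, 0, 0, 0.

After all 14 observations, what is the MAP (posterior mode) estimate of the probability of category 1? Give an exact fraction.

22/91

obs 1: x=1 → posterior Dirichlet(12/5, 17/5, 12/5)
obs 2: x=2 → posterior Dirichlet(12/5, 17/5, 17/5)
obs 3: x=0 → posterior Dirichlet(17/5, 17/5, 17/5)
obs 4: x=2 → posterior Dirichlet(17/5, 17/5, 22/5)
obs 5: x=0 → posterior Dirichlet(22/5, 17/5, 22/5)
obs 6: x=2 → posterior Dirichlet(22/5, 17/5, 27/5)
obs 7: x=0 → posterior Dirichlet(27/5, 17/5, 27/5)
obs 8: x=0 → posterior Dirichlet(32/5, 17/5, 27/5)
obs 9: x=1 → posterior Dirichlet(32/5, 22/5, 27/5)
obs 10: x=1 → posterior Dirichlet(32/5, 27/5, 27/5)
obs 11: x=0 → posterior Dirichlet(37/5, 27/5, 27/5)
obs 12: x=0 → posterior Dirichlet(42/5, 27/5, 27/5)
obs 13: x=0 → posterior Dirichlet(47/5, 27/5, 27/5)
obs 14: x=0 → posterior Dirichlet(52/5, 27/5, 27/5)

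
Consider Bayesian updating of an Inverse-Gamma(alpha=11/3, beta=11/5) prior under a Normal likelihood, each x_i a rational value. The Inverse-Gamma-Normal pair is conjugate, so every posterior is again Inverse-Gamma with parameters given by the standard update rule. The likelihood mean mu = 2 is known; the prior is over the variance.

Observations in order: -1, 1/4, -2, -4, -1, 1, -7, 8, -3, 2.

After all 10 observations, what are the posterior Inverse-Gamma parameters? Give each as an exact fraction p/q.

obs 1: x=-1 → posterior Inverse-Gamma(25/6, 67/10)
obs 2: x=1/4 → posterior Inverse-Gamma(14/3, 1317/160)
obs 3: x=-2 → posterior Inverse-Gamma(31/6, 2597/160)
obs 4: x=-4 → posterior Inverse-Gamma(17/3, 5477/160)
obs 5: x=-1 → posterior Inverse-Gamma(37/6, 6197/160)
obs 6: x=1 → posterior Inverse-Gamma(20/3, 6277/160)
obs 7: x=-7 → posterior Inverse-Gamma(43/6, 12757/160)
obs 8: x=8 → posterior Inverse-Gamma(23/3, 15637/160)
obs 9: x=-3 → posterior Inverse-Gamma(49/6, 17637/160)
obs 10: x=2 → posterior Inverse-Gamma(26/3, 17637/160)

alpha=26/3, beta=17637/160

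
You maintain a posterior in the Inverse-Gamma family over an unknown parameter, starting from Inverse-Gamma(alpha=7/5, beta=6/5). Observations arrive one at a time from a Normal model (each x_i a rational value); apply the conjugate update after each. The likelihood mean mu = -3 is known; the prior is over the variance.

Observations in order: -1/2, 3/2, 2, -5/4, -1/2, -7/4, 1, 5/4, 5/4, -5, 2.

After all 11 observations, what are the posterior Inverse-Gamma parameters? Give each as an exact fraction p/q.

alpha=69/10, beta=1459/20

obs 1: x=-1/2 → posterior Inverse-Gamma(19/10, 173/40)
obs 2: x=3/2 → posterior Inverse-Gamma(12/5, 289/20)
obs 3: x=2 → posterior Inverse-Gamma(29/10, 539/20)
obs 4: x=-5/4 → posterior Inverse-Gamma(17/5, 4557/160)
obs 5: x=-1/2 → posterior Inverse-Gamma(39/10, 5057/160)
obs 6: x=-7/4 → posterior Inverse-Gamma(22/5, 2591/80)
obs 7: x=1 → posterior Inverse-Gamma(49/10, 3231/80)
obs 8: x=5/4 → posterior Inverse-Gamma(27/5, 7907/160)
obs 9: x=5/4 → posterior Inverse-Gamma(59/10, 1169/20)
obs 10: x=-5 → posterior Inverse-Gamma(32/5, 1209/20)
obs 11: x=2 → posterior Inverse-Gamma(69/10, 1459/20)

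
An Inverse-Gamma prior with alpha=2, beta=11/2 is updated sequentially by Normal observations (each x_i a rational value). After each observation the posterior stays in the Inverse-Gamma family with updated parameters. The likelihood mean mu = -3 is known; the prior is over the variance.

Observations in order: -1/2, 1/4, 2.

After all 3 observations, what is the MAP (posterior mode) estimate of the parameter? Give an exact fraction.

845/144

obs 1: x=-1/2 → posterior Inverse-Gamma(5/2, 69/8)
obs 2: x=1/4 → posterior Inverse-Gamma(3, 445/32)
obs 3: x=2 → posterior Inverse-Gamma(7/2, 845/32)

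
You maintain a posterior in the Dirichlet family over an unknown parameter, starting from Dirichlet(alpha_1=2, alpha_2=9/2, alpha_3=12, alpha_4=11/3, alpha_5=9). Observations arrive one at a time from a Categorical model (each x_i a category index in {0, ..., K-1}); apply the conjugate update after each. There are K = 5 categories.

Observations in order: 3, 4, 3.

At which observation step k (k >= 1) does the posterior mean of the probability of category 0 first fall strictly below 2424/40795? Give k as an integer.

obs 1: x=3 → posterior Dirichlet(2, 9/2, 12, 14/3, 9)
obs 2: x=4 → posterior Dirichlet(2, 9/2, 12, 14/3, 10)
obs 3: x=3 → posterior Dirichlet(2, 9/2, 12, 17/3, 10)

k = 3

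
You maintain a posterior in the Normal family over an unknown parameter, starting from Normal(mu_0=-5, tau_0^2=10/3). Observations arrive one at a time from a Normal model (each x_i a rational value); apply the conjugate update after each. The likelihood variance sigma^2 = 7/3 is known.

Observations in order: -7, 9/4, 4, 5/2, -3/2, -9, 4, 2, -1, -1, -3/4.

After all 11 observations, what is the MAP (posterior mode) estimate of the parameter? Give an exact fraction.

-10/13

obs 1: x=-7 → posterior Normal(-105/17, 70/51)
obs 2: x=9/4 → posterior Normal(-55/18, 70/81)
obs 3: x=4 → posterior Normal(-85/74, 70/111)
obs 4: x=5/2 → posterior Normal(-35/94, 70/141)
obs 5: x=-3/2 → posterior Normal(-65/114, 70/171)
obs 6: x=-9 → posterior Normal(-245/134, 70/201)
obs 7: x=4 → posterior Normal(-15/14, 10/33)
obs 8: x=2 → posterior Normal(-125/174, 70/261)
obs 9: x=-1 → posterior Normal(-145/194, 70/291)
obs 10: x=-1 → posterior Normal(-165/214, 70/321)
obs 11: x=-3/4 → posterior Normal(-10/13, 70/351)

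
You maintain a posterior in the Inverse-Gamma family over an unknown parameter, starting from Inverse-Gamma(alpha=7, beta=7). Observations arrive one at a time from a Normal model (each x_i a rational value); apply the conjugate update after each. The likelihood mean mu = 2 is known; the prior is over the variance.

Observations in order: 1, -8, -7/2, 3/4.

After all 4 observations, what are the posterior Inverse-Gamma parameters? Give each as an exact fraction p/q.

obs 1: x=1 → posterior Inverse-Gamma(15/2, 15/2)
obs 2: x=-8 → posterior Inverse-Gamma(8, 115/2)
obs 3: x=-7/2 → posterior Inverse-Gamma(17/2, 581/8)
obs 4: x=3/4 → posterior Inverse-Gamma(9, 2349/32)

alpha=9, beta=2349/32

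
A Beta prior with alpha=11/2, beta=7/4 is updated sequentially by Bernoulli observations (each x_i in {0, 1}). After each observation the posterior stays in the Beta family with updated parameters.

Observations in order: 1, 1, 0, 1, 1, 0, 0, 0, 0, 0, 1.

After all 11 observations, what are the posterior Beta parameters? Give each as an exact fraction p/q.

obs 1: x=1 → posterior Beta(13/2, 7/4)
obs 2: x=1 → posterior Beta(15/2, 7/4)
obs 3: x=0 → posterior Beta(15/2, 11/4)
obs 4: x=1 → posterior Beta(17/2, 11/4)
obs 5: x=1 → posterior Beta(19/2, 11/4)
obs 6: x=0 → posterior Beta(19/2, 15/4)
obs 7: x=0 → posterior Beta(19/2, 19/4)
obs 8: x=0 → posterior Beta(19/2, 23/4)
obs 9: x=0 → posterior Beta(19/2, 27/4)
obs 10: x=0 → posterior Beta(19/2, 31/4)
obs 11: x=1 → posterior Beta(21/2, 31/4)

alpha=21/2, beta=31/4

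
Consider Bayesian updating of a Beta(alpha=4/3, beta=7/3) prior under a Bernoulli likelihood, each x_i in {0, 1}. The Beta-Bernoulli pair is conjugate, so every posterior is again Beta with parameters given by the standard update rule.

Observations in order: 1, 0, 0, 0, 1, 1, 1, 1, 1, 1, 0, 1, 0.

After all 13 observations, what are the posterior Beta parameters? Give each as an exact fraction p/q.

obs 1: x=1 → posterior Beta(7/3, 7/3)
obs 2: x=0 → posterior Beta(7/3, 10/3)
obs 3: x=0 → posterior Beta(7/3, 13/3)
obs 4: x=0 → posterior Beta(7/3, 16/3)
obs 5: x=1 → posterior Beta(10/3, 16/3)
obs 6: x=1 → posterior Beta(13/3, 16/3)
obs 7: x=1 → posterior Beta(16/3, 16/3)
obs 8: x=1 → posterior Beta(19/3, 16/3)
obs 9: x=1 → posterior Beta(22/3, 16/3)
obs 10: x=1 → posterior Beta(25/3, 16/3)
obs 11: x=0 → posterior Beta(25/3, 19/3)
obs 12: x=1 → posterior Beta(28/3, 19/3)
obs 13: x=0 → posterior Beta(28/3, 22/3)

alpha=28/3, beta=22/3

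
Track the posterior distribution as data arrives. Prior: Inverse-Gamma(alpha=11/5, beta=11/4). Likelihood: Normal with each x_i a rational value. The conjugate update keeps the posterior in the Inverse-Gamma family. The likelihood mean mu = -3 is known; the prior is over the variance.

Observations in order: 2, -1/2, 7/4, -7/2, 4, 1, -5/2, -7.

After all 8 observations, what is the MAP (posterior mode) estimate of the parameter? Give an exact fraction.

obs 1: x=2 → posterior Inverse-Gamma(27/10, 61/4)
obs 2: x=-1/2 → posterior Inverse-Gamma(16/5, 147/8)
obs 3: x=7/4 → posterior Inverse-Gamma(37/10, 949/32)
obs 4: x=-7/2 → posterior Inverse-Gamma(21/5, 953/32)
obs 5: x=4 → posterior Inverse-Gamma(47/10, 1737/32)
obs 6: x=1 → posterior Inverse-Gamma(26/5, 1993/32)
obs 7: x=-5/2 → posterior Inverse-Gamma(57/10, 1997/32)
obs 8: x=-7 → posterior Inverse-Gamma(31/5, 2253/32)

3755/384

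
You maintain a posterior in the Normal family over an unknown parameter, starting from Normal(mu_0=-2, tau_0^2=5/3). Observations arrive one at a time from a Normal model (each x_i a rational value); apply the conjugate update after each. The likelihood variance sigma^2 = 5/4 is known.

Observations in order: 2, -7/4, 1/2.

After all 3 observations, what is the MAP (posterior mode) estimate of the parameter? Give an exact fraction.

-1/5

obs 1: x=2 → posterior Normal(2/7, 5/7)
obs 2: x=-7/4 → posterior Normal(-5/11, 5/11)
obs 3: x=1/2 → posterior Normal(-1/5, 1/3)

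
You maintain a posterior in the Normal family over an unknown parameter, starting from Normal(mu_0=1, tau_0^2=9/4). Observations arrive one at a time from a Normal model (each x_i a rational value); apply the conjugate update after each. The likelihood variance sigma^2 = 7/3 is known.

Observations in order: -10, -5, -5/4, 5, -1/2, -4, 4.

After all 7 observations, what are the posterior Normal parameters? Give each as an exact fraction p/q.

obs 1: x=-10 → posterior Normal(-22/5, 63/55)
obs 2: x=-5 → posterior Normal(-377/82, 63/82)
obs 3: x=-5/4 → posterior Normal(-1643/436, 63/109)
obs 4: x=5 → posterior Normal(-1103/544, 63/136)
obs 5: x=-1/2 → posterior Normal(-1157/652, 63/163)
obs 6: x=-4 → posterior Normal(-1589/760, 63/190)
obs 7: x=4 → posterior Normal(-1157/868, 9/31)

mu_0=-1157/868, tau_0^2=9/31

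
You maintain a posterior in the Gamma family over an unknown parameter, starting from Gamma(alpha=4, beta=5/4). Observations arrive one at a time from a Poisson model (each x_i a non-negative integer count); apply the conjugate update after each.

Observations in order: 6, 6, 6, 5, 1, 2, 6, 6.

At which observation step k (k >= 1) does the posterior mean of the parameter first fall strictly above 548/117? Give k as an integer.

k = 2

obs 1: x=6 → posterior Gamma(10, 9/4)
obs 2: x=6 → posterior Gamma(16, 13/4)
obs 3: x=6 → posterior Gamma(22, 17/4)
obs 4: x=5 → posterior Gamma(27, 21/4)
obs 5: x=1 → posterior Gamma(28, 25/4)
obs 6: x=2 → posterior Gamma(30, 29/4)
obs 7: x=6 → posterior Gamma(36, 33/4)
obs 8: x=6 → posterior Gamma(42, 37/4)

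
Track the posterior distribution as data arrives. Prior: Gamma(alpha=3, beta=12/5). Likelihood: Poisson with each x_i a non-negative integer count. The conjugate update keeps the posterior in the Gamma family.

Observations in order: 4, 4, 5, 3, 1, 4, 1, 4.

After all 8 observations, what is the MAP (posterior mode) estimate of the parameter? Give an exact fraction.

35/13

obs 1: x=4 → posterior Gamma(7, 17/5)
obs 2: x=4 → posterior Gamma(11, 22/5)
obs 3: x=5 → posterior Gamma(16, 27/5)
obs 4: x=3 → posterior Gamma(19, 32/5)
obs 5: x=1 → posterior Gamma(20, 37/5)
obs 6: x=4 → posterior Gamma(24, 42/5)
obs 7: x=1 → posterior Gamma(25, 47/5)
obs 8: x=4 → posterior Gamma(29, 52/5)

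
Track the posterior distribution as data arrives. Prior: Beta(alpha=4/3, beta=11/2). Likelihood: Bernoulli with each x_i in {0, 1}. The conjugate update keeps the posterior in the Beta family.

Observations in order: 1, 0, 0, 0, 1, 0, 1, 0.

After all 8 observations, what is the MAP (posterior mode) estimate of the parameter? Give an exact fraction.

obs 1: x=1 → posterior Beta(7/3, 11/2)
obs 2: x=0 → posterior Beta(7/3, 13/2)
obs 3: x=0 → posterior Beta(7/3, 15/2)
obs 4: x=0 → posterior Beta(7/3, 17/2)
obs 5: x=1 → posterior Beta(10/3, 17/2)
obs 6: x=0 → posterior Beta(10/3, 19/2)
obs 7: x=1 → posterior Beta(13/3, 19/2)
obs 8: x=0 → posterior Beta(13/3, 21/2)

20/77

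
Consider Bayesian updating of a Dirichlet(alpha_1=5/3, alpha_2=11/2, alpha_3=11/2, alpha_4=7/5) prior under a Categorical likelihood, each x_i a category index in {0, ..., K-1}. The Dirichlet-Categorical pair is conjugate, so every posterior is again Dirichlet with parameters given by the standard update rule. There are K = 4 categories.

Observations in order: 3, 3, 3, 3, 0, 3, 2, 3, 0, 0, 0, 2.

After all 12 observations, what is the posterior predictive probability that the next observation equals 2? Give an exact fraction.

225/782

obs 1: x=3 → posterior Dirichlet(5/3, 11/2, 11/2, 12/5)
obs 2: x=3 → posterior Dirichlet(5/3, 11/2, 11/2, 17/5)
obs 3: x=3 → posterior Dirichlet(5/3, 11/2, 11/2, 22/5)
obs 4: x=3 → posterior Dirichlet(5/3, 11/2, 11/2, 27/5)
obs 5: x=0 → posterior Dirichlet(8/3, 11/2, 11/2, 27/5)
obs 6: x=3 → posterior Dirichlet(8/3, 11/2, 11/2, 32/5)
obs 7: x=2 → posterior Dirichlet(8/3, 11/2, 13/2, 32/5)
obs 8: x=3 → posterior Dirichlet(8/3, 11/2, 13/2, 37/5)
obs 9: x=0 → posterior Dirichlet(11/3, 11/2, 13/2, 37/5)
obs 10: x=0 → posterior Dirichlet(14/3, 11/2, 13/2, 37/5)
obs 11: x=0 → posterior Dirichlet(17/3, 11/2, 13/2, 37/5)
obs 12: x=2 → posterior Dirichlet(17/3, 11/2, 15/2, 37/5)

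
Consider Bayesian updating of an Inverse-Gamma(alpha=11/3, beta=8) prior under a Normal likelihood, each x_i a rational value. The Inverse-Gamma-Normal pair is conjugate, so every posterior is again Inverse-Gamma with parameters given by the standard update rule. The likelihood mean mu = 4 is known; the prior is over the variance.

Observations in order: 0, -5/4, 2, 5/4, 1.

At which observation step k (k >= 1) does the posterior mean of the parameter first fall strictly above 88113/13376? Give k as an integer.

k = 2

obs 1: x=0 → posterior Inverse-Gamma(25/6, 16)
obs 2: x=-5/4 → posterior Inverse-Gamma(14/3, 953/32)
obs 3: x=2 → posterior Inverse-Gamma(31/6, 1017/32)
obs 4: x=5/4 → posterior Inverse-Gamma(17/3, 569/16)
obs 5: x=1 → posterior Inverse-Gamma(37/6, 641/16)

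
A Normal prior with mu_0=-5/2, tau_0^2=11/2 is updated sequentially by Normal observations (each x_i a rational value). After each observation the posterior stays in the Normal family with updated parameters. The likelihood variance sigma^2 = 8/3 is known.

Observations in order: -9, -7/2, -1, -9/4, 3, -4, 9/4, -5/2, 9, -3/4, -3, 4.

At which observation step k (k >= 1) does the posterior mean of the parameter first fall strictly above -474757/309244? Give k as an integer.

obs 1: x=-9 → posterior Normal(-337/49, 88/49)
obs 2: x=-7/2 → posterior Normal(-905/164, 44/41)
obs 3: x=-1 → posterior Normal(-971/230, 88/115)
obs 4: x=-9/4 → posterior Normal(-2239/592, 22/37)
obs 5: x=3 → posterior Normal(-1843/724, 88/181)
obs 6: x=-4 → posterior Normal(-2371/856, 44/107)
obs 7: x=9/4 → posterior Normal(-1037/494, 88/247)
obs 8: x=-5/2 → posterior Normal(-601/280, 11/35)
obs 9: x=9 → posterior Normal(-304/313, 88/313)
obs 10: x=-3/4 → posterior Normal(-1315/1384, 44/173)
obs 11: x=-3 → posterior Normal(-1711/1516, 88/379)
obs 12: x=4 → posterior Normal(-1183/1648, 22/103)

k = 9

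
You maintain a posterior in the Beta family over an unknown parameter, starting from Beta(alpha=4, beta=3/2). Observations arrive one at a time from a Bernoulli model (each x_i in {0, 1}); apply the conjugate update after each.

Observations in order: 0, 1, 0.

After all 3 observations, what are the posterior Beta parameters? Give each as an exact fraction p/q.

alpha=5, beta=7/2

obs 1: x=0 → posterior Beta(4, 5/2)
obs 2: x=1 → posterior Beta(5, 5/2)
obs 3: x=0 → posterior Beta(5, 7/2)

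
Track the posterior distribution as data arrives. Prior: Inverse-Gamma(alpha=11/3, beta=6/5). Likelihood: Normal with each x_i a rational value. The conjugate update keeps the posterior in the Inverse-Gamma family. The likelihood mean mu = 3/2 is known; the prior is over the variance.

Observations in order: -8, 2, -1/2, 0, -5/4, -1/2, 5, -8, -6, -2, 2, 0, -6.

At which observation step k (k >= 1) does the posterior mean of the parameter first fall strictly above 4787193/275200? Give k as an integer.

k = 9

obs 1: x=-8 → posterior Inverse-Gamma(25/6, 1853/40)
obs 2: x=2 → posterior Inverse-Gamma(14/3, 929/20)
obs 3: x=-1/2 → posterior Inverse-Gamma(31/6, 969/20)
obs 4: x=0 → posterior Inverse-Gamma(17/3, 1983/40)
obs 5: x=-5/4 → posterior Inverse-Gamma(37/6, 8537/160)
obs 6: x=-1/2 → posterior Inverse-Gamma(20/3, 8857/160)
obs 7: x=5 → posterior Inverse-Gamma(43/6, 9837/160)
obs 8: x=-8 → posterior Inverse-Gamma(23/3, 17057/160)
obs 9: x=-6 → posterior Inverse-Gamma(49/6, 21557/160)
obs 10: x=-2 → posterior Inverse-Gamma(26/3, 22537/160)
obs 11: x=2 → posterior Inverse-Gamma(55/6, 22557/160)
obs 12: x=0 → posterior Inverse-Gamma(29/3, 22737/160)
obs 13: x=-6 → posterior Inverse-Gamma(61/6, 27237/160)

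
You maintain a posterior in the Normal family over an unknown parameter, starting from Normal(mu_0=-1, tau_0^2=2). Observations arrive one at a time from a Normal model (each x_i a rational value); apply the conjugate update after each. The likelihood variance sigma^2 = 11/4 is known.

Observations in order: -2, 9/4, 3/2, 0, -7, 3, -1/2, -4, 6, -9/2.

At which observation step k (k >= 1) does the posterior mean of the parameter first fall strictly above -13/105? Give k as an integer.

k = 3

obs 1: x=-2 → posterior Normal(-27/19, 22/19)
obs 2: x=9/4 → posterior Normal(-1/3, 22/27)
obs 3: x=3/2 → posterior Normal(3/35, 22/35)
obs 4: x=0 → posterior Normal(3/43, 22/43)
obs 5: x=-7 → posterior Normal(-53/51, 22/51)
obs 6: x=3 → posterior Normal(-29/59, 22/59)
obs 7: x=-1/2 → posterior Normal(-33/67, 22/67)
obs 8: x=-4 → posterior Normal(-13/15, 22/75)
obs 9: x=6 → posterior Normal(-17/83, 22/83)
obs 10: x=-9/2 → posterior Normal(-53/91, 22/91)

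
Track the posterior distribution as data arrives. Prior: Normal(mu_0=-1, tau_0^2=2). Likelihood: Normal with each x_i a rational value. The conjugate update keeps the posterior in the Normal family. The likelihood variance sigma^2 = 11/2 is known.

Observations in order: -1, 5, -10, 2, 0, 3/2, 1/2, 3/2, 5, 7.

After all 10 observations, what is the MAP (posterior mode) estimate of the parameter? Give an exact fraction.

35/51

obs 1: x=-1 → posterior Normal(-1, 22/15)
obs 2: x=5 → posterior Normal(5/19, 22/19)
obs 3: x=-10 → posterior Normal(-35/23, 22/23)
obs 4: x=2 → posterior Normal(-1, 22/27)
obs 5: x=0 → posterior Normal(-27/31, 22/31)
obs 6: x=3/2 → posterior Normal(-3/5, 22/35)
obs 7: x=1/2 → posterior Normal(-19/39, 22/39)
obs 8: x=3/2 → posterior Normal(-13/43, 22/43)
obs 9: x=5 → posterior Normal(7/47, 22/47)
obs 10: x=7 → posterior Normal(35/51, 22/51)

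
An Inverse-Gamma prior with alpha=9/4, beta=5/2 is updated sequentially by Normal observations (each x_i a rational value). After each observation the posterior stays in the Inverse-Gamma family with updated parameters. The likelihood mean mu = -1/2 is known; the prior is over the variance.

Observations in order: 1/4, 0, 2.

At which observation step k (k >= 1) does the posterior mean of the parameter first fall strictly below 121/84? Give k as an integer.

obs 1: x=1/4 → posterior Inverse-Gamma(11/4, 89/32)
obs 2: x=0 → posterior Inverse-Gamma(13/4, 93/32)
obs 3: x=2 → posterior Inverse-Gamma(15/4, 193/32)

k = 2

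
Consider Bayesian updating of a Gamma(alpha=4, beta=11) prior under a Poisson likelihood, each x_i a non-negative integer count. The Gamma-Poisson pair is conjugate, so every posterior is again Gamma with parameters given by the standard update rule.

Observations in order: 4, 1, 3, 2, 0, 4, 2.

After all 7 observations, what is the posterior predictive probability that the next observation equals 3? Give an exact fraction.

19632283773249960388633559040/257829627945307727248226067259

obs 1: x=4 → posterior Gamma(8, 12)
obs 2: x=1 → posterior Gamma(9, 13)
obs 3: x=3 → posterior Gamma(12, 14)
obs 4: x=2 → posterior Gamma(14, 15)
obs 5: x=0 → posterior Gamma(14, 16)
obs 6: x=4 → posterior Gamma(18, 17)
obs 7: x=2 → posterior Gamma(20, 18)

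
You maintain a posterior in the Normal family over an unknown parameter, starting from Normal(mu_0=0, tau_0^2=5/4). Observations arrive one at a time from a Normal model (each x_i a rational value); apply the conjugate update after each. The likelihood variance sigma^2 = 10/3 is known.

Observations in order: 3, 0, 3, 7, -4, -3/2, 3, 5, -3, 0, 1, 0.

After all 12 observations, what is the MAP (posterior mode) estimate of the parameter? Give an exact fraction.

81/88

obs 1: x=3 → posterior Normal(9/11, 10/11)
obs 2: x=0 → posterior Normal(9/14, 5/7)
obs 3: x=3 → posterior Normal(18/17, 10/17)
obs 4: x=7 → posterior Normal(39/20, 1/2)
obs 5: x=-4 → posterior Normal(27/23, 10/23)
obs 6: x=-3/2 → posterior Normal(45/52, 5/13)
obs 7: x=3 → posterior Normal(63/58, 10/29)
obs 8: x=5 → posterior Normal(93/64, 5/16)
obs 9: x=-3 → posterior Normal(15/14, 2/7)
obs 10: x=0 → posterior Normal(75/76, 5/19)
obs 11: x=1 → posterior Normal(81/82, 10/41)
obs 12: x=0 → posterior Normal(81/88, 5/22)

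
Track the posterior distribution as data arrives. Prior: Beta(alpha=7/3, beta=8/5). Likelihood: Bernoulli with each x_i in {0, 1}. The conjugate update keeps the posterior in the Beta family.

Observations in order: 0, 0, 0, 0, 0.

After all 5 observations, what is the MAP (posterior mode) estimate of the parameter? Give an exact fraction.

5/26

obs 1: x=0 → posterior Beta(7/3, 13/5)
obs 2: x=0 → posterior Beta(7/3, 18/5)
obs 3: x=0 → posterior Beta(7/3, 23/5)
obs 4: x=0 → posterior Beta(7/3, 28/5)
obs 5: x=0 → posterior Beta(7/3, 33/5)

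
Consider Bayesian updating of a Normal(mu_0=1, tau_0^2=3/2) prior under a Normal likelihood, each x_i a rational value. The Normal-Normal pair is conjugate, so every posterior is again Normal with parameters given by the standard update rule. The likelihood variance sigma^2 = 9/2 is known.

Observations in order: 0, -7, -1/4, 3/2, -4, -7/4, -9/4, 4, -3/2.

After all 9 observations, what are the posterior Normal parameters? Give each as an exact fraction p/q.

obs 1: x=0 → posterior Normal(3/4, 9/8)
obs 2: x=-7 → posterior Normal(-4/5, 9/10)
obs 3: x=-1/4 → posterior Normal(-17/24, 3/4)
obs 4: x=3/2 → posterior Normal(-11/28, 9/14)
obs 5: x=-4 → posterior Normal(-27/32, 9/16)
obs 6: x=-7/4 → posterior Normal(-17/18, 1/2)
obs 7: x=-9/4 → posterior Normal(-43/40, 9/20)
obs 8: x=4 → posterior Normal(-27/44, 9/22)
obs 9: x=-3/2 → posterior Normal(-11/16, 3/8)

mu_0=-11/16, tau_0^2=3/8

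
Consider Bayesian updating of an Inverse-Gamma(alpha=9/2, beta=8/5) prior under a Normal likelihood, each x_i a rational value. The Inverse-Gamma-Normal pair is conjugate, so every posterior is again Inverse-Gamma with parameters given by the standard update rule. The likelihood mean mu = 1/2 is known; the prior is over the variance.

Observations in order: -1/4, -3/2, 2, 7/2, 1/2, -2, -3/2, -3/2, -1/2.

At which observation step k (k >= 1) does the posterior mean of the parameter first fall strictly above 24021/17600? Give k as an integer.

obs 1: x=-1/4 → posterior Inverse-Gamma(5, 301/160)
obs 2: x=-3/2 → posterior Inverse-Gamma(11/2, 621/160)
obs 3: x=2 → posterior Inverse-Gamma(6, 801/160)
obs 4: x=7/2 → posterior Inverse-Gamma(13/2, 1521/160)
obs 5: x=1/2 → posterior Inverse-Gamma(7, 1521/160)
obs 6: x=-2 → posterior Inverse-Gamma(15/2, 2021/160)
obs 7: x=-3/2 → posterior Inverse-Gamma(8, 2341/160)
obs 8: x=-3/2 → posterior Inverse-Gamma(17/2, 2661/160)
obs 9: x=-1/2 → posterior Inverse-Gamma(9, 2741/160)

k = 4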